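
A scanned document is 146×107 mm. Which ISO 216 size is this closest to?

Aspect ratio 146/107 ≈ 1.364 (ISO target is √2 ≈ 1.414).
In the A-series (A0 area = 1 m²): A6 = 105 × 148 mm.
Off by 4 mm total — nearest standard size.

A6 (105 × 148 mm)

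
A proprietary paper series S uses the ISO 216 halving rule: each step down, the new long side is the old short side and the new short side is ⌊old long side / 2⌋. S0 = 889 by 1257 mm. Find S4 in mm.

S1: ⌊1257/2⌋ × 889 = 628 × 889 mm
S2: ⌊889/2⌋ × 628 = 444 × 628 mm
S3: ⌊628/2⌋ × 444 = 314 × 444 mm
S4: ⌊444/2⌋ × 314 = 222 × 314 mm

222 × 314 mm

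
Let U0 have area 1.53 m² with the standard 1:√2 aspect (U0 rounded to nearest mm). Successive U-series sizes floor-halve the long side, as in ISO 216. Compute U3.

367 × 520 mm

Let U0's short side be w mm. w · w√2 = 1.53 m² = 1,530,000 mm², so w ≈ 1040.1 mm and w√2 ≈ 1471.0 mm → U0 = 1040 × 1471 mm.
U1: ⌊1471/2⌋ × 1040 = 735 × 1040 mm
U2: ⌊1040/2⌋ × 735 = 520 × 735 mm
U3: ⌊735/2⌋ × 520 = 367 × 520 mm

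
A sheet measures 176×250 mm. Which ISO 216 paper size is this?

B5 (176 × 250 mm)

Aspect ratio 250/176 ≈ 1.420 — close to the ISO √2 ≈ 1.414.
In the B-series (B0 = 1000 × 1414 mm): B5 = 176 × 250 mm.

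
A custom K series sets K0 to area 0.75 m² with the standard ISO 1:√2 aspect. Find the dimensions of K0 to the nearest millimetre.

Let the short side be w mm. Then w · w√2 = 0.75 m² = 750,000 mm².
w² = 750,000/√2, so w ≈ 728.2 mm; long side = w√2 ≈ 1029.9 mm.

728 × 1030 mm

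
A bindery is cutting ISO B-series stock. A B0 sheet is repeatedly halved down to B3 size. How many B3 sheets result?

Each ISO step halves the sheet: 1 × B0 → 2 × B1 → 4 × B2 → 8 × B3
From B0 to B3 is 3 halving steps: 2^3 = 8.

8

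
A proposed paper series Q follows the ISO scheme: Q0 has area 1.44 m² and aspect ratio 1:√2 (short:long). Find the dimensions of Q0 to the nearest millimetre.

1009 × 1427 mm

Let the short side be w mm. Then w · w√2 = 1.44 m² = 1,440,000 mm².
w² = 1,440,000/√2, so w ≈ 1009.1 mm; long side = w√2 ≈ 1427.0 mm.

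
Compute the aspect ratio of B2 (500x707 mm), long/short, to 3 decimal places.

1.414

707 / 500 = 1.414
Matches √2 ≈ 1.414 — the ISO 216 defining ratio.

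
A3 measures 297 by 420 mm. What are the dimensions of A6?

105 × 148 mm

A4: ⌊420/2⌋ × 297 = 210 × 297 mm
A5: ⌊297/2⌋ × 210 = 148 × 210 mm
A6: ⌊210/2⌋ × 148 = 105 × 148 mm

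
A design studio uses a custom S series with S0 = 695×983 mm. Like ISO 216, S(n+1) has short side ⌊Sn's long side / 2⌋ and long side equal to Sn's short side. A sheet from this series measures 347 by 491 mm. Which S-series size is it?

S0: 695 × 983 mm
S1: 491 × 695 mm
S2: 347 × 491 mm
S3: 245 × 347 mm
→ matches S2.

S2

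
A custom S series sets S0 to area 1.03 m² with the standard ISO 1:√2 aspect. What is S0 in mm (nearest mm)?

853 × 1207 mm

Let the short side be w mm. Then w · w√2 = 1.03 m² = 1,030,000 mm².
w² = 1,030,000/√2, so w ≈ 853.4 mm; long side = w√2 ≈ 1206.9 mm.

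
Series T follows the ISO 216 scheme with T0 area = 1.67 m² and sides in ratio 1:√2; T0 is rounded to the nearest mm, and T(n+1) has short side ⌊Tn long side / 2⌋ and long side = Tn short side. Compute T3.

384 × 543 mm

Let T0's short side be w mm. w · w√2 = 1.67 m² = 1,670,000 mm², so w ≈ 1086.7 mm and w√2 ≈ 1536.8 mm → T0 = 1087 × 1537 mm.
T1: ⌊1537/2⌋ × 1087 = 768 × 1087 mm
T2: ⌊1087/2⌋ × 768 = 543 × 768 mm
T3: ⌊768/2⌋ × 543 = 384 × 543 mm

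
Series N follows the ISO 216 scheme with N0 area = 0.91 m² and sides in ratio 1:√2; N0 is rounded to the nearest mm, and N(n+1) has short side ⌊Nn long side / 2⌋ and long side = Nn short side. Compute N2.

401 × 567 mm

Let N0's short side be w mm. w · w√2 = 0.91 m² = 910,000 mm², so w ≈ 802.2 mm and w√2 ≈ 1134.4 mm → N0 = 802 × 1134 mm.
N1: ⌊1134/2⌋ × 802 = 567 × 802 mm
N2: ⌊802/2⌋ × 567 = 401 × 567 mm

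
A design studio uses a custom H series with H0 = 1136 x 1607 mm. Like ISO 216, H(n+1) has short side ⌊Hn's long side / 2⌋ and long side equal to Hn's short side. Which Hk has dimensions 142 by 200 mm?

H6

H0: 1136 × 1607 mm
H1: 803 × 1136 mm
H2: 568 × 803 mm
H3: 401 × 568 mm
H4: 284 × 401 mm
H5: 200 × 284 mm
H6: 142 × 200 mm
H7: 100 × 142 mm
→ matches H6.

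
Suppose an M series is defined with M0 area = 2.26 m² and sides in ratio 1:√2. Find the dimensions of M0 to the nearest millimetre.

1264 × 1788 mm

Let the short side be w mm. Then w · w√2 = 2.26 m² = 2,260,000 mm².
w² = 2,260,000/√2, so w ≈ 1264.1 mm; long side = w√2 ≈ 1787.8 mm.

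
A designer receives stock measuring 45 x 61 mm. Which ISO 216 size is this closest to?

Aspect ratio 61/45 ≈ 1.356 (ISO target is √2 ≈ 1.414).
In the B-series (B0 = 1000 × 1414 mm): B9 = 44 × 62 mm.
Off by 2 mm total — nearest standard size.

B9 (44 × 62 mm)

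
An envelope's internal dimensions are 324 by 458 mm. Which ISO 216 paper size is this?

Aspect ratio 458/324 ≈ 1.414 — close to the ISO √2 ≈ 1.414.
In the C-series (envelope sizes, between A and B): C3 = 324 × 458 mm.

C3 (324 × 458 mm)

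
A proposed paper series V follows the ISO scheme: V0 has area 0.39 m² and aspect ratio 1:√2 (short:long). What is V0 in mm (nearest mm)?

Let the short side be w mm. Then w · w√2 = 0.39 m² = 390,000 mm².
w² = 390,000/√2, so w ≈ 525.1 mm; long side = w√2 ≈ 742.7 mm.

525 × 743 mm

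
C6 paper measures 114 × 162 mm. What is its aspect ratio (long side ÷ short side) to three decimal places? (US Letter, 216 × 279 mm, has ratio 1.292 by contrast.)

162 / 114 = 1.421
ISO 216 targets √2 ≈ 1.414; the +0.007 deviation is from mm rounding.

1.421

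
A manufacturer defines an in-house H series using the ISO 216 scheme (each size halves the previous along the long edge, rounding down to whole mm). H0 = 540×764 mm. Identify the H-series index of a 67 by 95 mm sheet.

H0: 540 × 764 mm
H1: 382 × 540 mm
H2: 270 × 382 mm
H3: 191 × 270 mm
H4: 135 × 191 mm
H5: 95 × 135 mm
H6: 67 × 95 mm
H7: 47 × 67 mm
→ matches H6.

H6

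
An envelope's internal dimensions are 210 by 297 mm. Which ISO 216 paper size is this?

Aspect ratio 297/210 ≈ 1.414 — close to the ISO √2 ≈ 1.414.
In the A-series (A0 area = 1 m²): A4 = 210 × 297 mm.

A4 (210 × 297 mm)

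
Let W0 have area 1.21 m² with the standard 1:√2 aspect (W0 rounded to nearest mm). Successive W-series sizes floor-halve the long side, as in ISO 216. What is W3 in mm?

Let W0's short side be w mm. w · w√2 = 1.21 m² = 1,210,000 mm², so w ≈ 925.0 mm and w√2 ≈ 1308.1 mm → W0 = 925 × 1308 mm.
W1: ⌊1308/2⌋ × 925 = 654 × 925 mm
W2: ⌊925/2⌋ × 654 = 462 × 654 mm
W3: ⌊654/2⌋ × 462 = 327 × 462 mm

327 × 462 mm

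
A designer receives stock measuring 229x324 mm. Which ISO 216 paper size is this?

Aspect ratio 324/229 ≈ 1.415 — close to the ISO √2 ≈ 1.414.
In the C-series (envelope sizes, between A and B): C4 = 229 × 324 mm.

C4 (229 × 324 mm)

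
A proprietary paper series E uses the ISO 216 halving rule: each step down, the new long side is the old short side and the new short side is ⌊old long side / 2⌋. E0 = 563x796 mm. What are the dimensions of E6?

70 × 99 mm

E1: ⌊796/2⌋ × 563 = 398 × 563 mm
E2: ⌊563/2⌋ × 398 = 281 × 398 mm
E3: ⌊398/2⌋ × 281 = 199 × 281 mm
E4: ⌊281/2⌋ × 199 = 140 × 199 mm
E5: ⌊199/2⌋ × 140 = 99 × 140 mm
E6: ⌊140/2⌋ × 99 = 70 × 99 mm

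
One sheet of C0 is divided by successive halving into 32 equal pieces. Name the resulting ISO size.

C5

32 = 2^5, so 5 halving steps.
C0 → C1 → … → C5 after 5 steps.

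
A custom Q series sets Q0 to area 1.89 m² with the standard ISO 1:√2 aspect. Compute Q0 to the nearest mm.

Let the short side be w mm. Then w · w√2 = 1.89 m² = 1,890,000 mm².
w² = 1,890,000/√2, so w ≈ 1156.0 mm; long side = w√2 ≈ 1634.9 mm.

1156 × 1635 mm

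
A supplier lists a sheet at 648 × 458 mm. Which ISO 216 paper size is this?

C2 (458 × 648 mm)

Aspect ratio 648/458 ≈ 1.415 — close to the ISO √2 ≈ 1.414.
In the C-series (envelope sizes, between A and B): C2 = 458 × 648 mm.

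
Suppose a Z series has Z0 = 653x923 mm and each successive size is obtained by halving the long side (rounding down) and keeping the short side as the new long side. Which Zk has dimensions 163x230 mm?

Z0: 653 × 923 mm
Z1: 461 × 653 mm
Z2: 326 × 461 mm
Z3: 230 × 326 mm
Z4: 163 × 230 mm
Z5: 115 × 163 mm
→ matches Z4.

Z4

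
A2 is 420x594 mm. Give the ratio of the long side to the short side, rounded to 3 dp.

594 / 420 = 1.414
Matches √2 ≈ 1.414 — the ISO 216 defining ratio.

1.414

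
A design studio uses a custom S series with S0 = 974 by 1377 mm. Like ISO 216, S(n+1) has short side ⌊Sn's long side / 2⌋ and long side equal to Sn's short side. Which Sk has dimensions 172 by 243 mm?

S0: 974 × 1377 mm
S1: 688 × 974 mm
S2: 487 × 688 mm
S3: 344 × 487 mm
S4: 243 × 344 mm
S5: 172 × 243 mm
S6: 121 × 172 mm
→ matches S5.

S5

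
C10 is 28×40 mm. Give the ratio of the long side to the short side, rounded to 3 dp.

40 / 28 = 1.429
ISO 216 targets √2 ≈ 1.414; the +0.014 deviation is from mm rounding.

1.429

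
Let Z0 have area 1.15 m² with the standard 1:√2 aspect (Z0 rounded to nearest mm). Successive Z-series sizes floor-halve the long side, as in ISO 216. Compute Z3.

Let Z0's short side be w mm. w · w√2 = 1.15 m² = 1,150,000 mm², so w ≈ 901.8 mm and w√2 ≈ 1275.3 mm → Z0 = 902 × 1275 mm.
Z1: ⌊1275/2⌋ × 902 = 637 × 902 mm
Z2: ⌊902/2⌋ × 637 = 451 × 637 mm
Z3: ⌊637/2⌋ × 451 = 318 × 451 mm

318 × 451 mm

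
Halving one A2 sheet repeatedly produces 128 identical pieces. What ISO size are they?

A9

128 = 2^7, so 7 halving steps.
A2 → A3 → … → A9 after 7 steps.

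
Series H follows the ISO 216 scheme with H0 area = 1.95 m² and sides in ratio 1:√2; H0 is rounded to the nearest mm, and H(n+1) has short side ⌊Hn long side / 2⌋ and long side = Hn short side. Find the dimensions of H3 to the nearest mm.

Let H0's short side be w mm. w · w√2 = 1.95 m² = 1,950,000 mm², so w ≈ 1174.2 mm and w√2 ≈ 1660.6 mm → H0 = 1174 × 1661 mm.
H1: ⌊1661/2⌋ × 1174 = 830 × 1174 mm
H2: ⌊1174/2⌋ × 830 = 587 × 830 mm
H3: ⌊830/2⌋ × 587 = 415 × 587 mm

415 × 587 mm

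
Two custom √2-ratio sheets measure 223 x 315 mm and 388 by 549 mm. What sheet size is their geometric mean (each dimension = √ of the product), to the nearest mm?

Short side: √(223 · 388) = √86524 ≈ 294.1 → 294 mm
Long side: √(315 · 549) = √172935 ≈ 415.9 → 416 mm

294 × 416 mm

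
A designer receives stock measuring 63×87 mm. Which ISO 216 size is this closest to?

B8 (62 × 88 mm)

Aspect ratio 87/63 ≈ 1.381 (ISO target is √2 ≈ 1.414).
In the B-series (B0 = 1000 × 1414 mm): B8 = 62 × 88 mm.
Off by 2 mm total — nearest standard size.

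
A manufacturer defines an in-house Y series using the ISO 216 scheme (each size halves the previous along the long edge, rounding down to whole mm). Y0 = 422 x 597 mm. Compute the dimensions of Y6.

52 × 74 mm

Y1: ⌊597/2⌋ × 422 = 298 × 422 mm
Y2: ⌊422/2⌋ × 298 = 211 × 298 mm
Y3: ⌊298/2⌋ × 211 = 149 × 211 mm
Y4: ⌊211/2⌋ × 149 = 105 × 149 mm
Y5: ⌊149/2⌋ × 105 = 74 × 105 mm
Y6: ⌊105/2⌋ × 74 = 52 × 74 mm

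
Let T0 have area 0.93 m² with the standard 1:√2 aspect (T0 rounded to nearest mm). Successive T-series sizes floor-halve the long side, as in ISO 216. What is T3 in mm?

286 × 405 mm

Let T0's short side be w mm. w · w√2 = 0.93 m² = 930,000 mm², so w ≈ 810.9 mm and w√2 ≈ 1146.8 mm → T0 = 811 × 1147 mm.
T1: ⌊1147/2⌋ × 811 = 573 × 811 mm
T2: ⌊811/2⌋ × 573 = 405 × 573 mm
T3: ⌊573/2⌋ × 405 = 286 × 405 mm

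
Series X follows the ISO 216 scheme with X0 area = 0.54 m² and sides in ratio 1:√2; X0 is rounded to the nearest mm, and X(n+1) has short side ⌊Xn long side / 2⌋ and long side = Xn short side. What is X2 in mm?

Let X0's short side be w mm. w · w√2 = 0.54 m² = 540,000 mm², so w ≈ 617.9 mm and w√2 ≈ 873.9 mm → X0 = 618 × 874 mm.
X1: ⌊874/2⌋ × 618 = 437 × 618 mm
X2: ⌊618/2⌋ × 437 = 309 × 437 mm

309 × 437 mm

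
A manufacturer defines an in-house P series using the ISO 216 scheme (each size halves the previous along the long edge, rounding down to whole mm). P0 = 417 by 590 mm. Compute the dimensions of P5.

73 × 104 mm

P1: ⌊590/2⌋ × 417 = 295 × 417 mm
P2: ⌊417/2⌋ × 295 = 208 × 295 mm
P3: ⌊295/2⌋ × 208 = 147 × 208 mm
P4: ⌊208/2⌋ × 147 = 104 × 147 mm
P5: ⌊147/2⌋ × 104 = 73 × 104 mm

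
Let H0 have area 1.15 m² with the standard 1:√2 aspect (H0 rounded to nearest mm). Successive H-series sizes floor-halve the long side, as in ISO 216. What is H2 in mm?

451 × 637 mm

Let H0's short side be w mm. w · w√2 = 1.15 m² = 1,150,000 mm², so w ≈ 901.8 mm and w√2 ≈ 1275.3 mm → H0 = 902 × 1275 mm.
H1: ⌊1275/2⌋ × 902 = 637 × 902 mm
H2: ⌊902/2⌋ × 637 = 451 × 637 mm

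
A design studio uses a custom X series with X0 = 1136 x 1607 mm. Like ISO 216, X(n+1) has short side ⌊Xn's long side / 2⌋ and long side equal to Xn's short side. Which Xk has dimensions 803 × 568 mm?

X0: 1136 × 1607 mm
X1: 803 × 1136 mm
X2: 568 × 803 mm
X3: 401 × 568 mm
→ matches X2.

X2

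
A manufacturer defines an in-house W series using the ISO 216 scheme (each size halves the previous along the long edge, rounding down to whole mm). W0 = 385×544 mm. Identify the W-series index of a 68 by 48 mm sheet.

W0: 385 × 544 mm
W1: 272 × 385 mm
W2: 192 × 272 mm
W3: 136 × 192 mm
W4: 96 × 136 mm
W5: 68 × 96 mm
W6: 48 × 68 mm
W7: 34 × 48 mm
→ matches W6.

W6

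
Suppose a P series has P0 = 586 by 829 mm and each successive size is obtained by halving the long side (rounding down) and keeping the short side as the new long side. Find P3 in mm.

P1: ⌊829/2⌋ × 586 = 414 × 586 mm
P2: ⌊586/2⌋ × 414 = 293 × 414 mm
P3: ⌊414/2⌋ × 293 = 207 × 293 mm

207 × 293 mm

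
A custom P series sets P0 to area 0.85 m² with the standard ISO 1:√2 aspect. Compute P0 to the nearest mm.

775 × 1096 mm

Let the short side be w mm. Then w · w√2 = 0.85 m² = 850,000 mm².
w² = 850,000/√2, so w ≈ 775.3 mm; long side = w√2 ≈ 1096.4 mm.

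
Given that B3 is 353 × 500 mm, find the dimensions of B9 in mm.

B4: ⌊500/2⌋ × 353 = 250 × 353 mm
B5: ⌊353/2⌋ × 250 = 176 × 250 mm
B6: ⌊250/2⌋ × 176 = 125 × 176 mm
B7: ⌊176/2⌋ × 125 = 88 × 125 mm
B8: ⌊125/2⌋ × 88 = 62 × 88 mm
B9: ⌊88/2⌋ × 62 = 44 × 62 mm

44 × 62 mm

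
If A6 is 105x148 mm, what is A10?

26 × 37 mm

A7: ⌊148/2⌋ × 105 = 74 × 105 mm
A8: ⌊105/2⌋ × 74 = 52 × 74 mm
A9: ⌊74/2⌋ × 52 = 37 × 52 mm
A10: ⌊52/2⌋ × 37 = 26 × 37 mm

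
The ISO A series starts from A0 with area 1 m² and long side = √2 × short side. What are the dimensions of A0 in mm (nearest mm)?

Let the short side be w mm. Then the long side is w√2 and w · w√2 = 10⁶ mm².
w² = 10⁶/√2, so w = 1000 / 2^(1/4) ≈ 840.9 mm; long side = 1000 · 2^(1/4) ≈ 1189.2 mm.

841 × 1189 mm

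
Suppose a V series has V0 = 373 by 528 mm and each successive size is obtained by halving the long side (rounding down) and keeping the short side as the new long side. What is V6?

V1 = 264 × 373 mm (from V0 by 1 halving).
V2: ⌊373/2⌋ × 264 = 186 × 264 mm
V3: ⌊264/2⌋ × 186 = 132 × 186 mm
V4: ⌊186/2⌋ × 132 = 93 × 132 mm
V5: ⌊132/2⌋ × 93 = 66 × 93 mm
V6: ⌊93/2⌋ × 66 = 46 × 66 mm

46 × 66 mm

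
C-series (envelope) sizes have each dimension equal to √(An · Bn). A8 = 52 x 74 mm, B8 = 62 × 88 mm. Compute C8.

57 × 81 mm

Short side: √(52 · 62) = √3224 ≈ 56.8 → 57 mm
Long side: √(74 · 88) = √6512 ≈ 80.7 → 81 mm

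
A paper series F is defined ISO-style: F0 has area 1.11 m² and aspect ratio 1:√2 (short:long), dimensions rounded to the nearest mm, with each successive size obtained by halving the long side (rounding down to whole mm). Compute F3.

313 × 443 mm

Let F0's short side be w mm. w · w√2 = 1.11 m² = 1,110,000 mm², so w ≈ 885.9 mm and w√2 ≈ 1252.9 mm → F0 = 886 × 1253 mm.
F1: ⌊1253/2⌋ × 886 = 626 × 886 mm
F2: ⌊886/2⌋ × 626 = 443 × 626 mm
F3: ⌊626/2⌋ × 443 = 313 × 443 mm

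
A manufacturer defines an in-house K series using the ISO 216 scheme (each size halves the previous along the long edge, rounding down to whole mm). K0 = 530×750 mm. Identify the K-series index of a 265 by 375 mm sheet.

K0: 530 × 750 mm
K1: 375 × 530 mm
K2: 265 × 375 mm
K3: 187 × 265 mm
→ matches K2.

K2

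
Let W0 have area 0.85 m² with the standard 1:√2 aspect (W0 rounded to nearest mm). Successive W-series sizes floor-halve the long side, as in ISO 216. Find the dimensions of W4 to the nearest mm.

Let W0's short side be w mm. w · w√2 = 0.85 m² = 850,000 mm², so w ≈ 775.3 mm and w√2 ≈ 1096.4 mm → W0 = 775 × 1096 mm.
W1: ⌊1096/2⌋ × 775 = 548 × 775 mm
W2: ⌊775/2⌋ × 548 = 387 × 548 mm
W3: ⌊548/2⌋ × 387 = 274 × 387 mm
W4: ⌊387/2⌋ × 274 = 193 × 274 mm

193 × 274 mm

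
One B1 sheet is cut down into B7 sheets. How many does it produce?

64

Each ISO step halves the sheet: 1 × B1 → 2 × B2 → 4 × B3 → 8 × B4 → …
From B1 to B7 is 6 halving steps: 2^6 = 64.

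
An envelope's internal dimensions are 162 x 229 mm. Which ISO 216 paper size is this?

C5 (162 × 229 mm)

Aspect ratio 229/162 ≈ 1.414 — close to the ISO √2 ≈ 1.414.
In the C-series (envelope sizes, between A and B): C5 = 162 × 229 mm.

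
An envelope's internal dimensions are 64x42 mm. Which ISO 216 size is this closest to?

Aspect ratio 64/42 ≈ 1.524 (ISO target is √2 ≈ 1.414).
In the B-series (B0 = 1000 × 1414 mm): B9 = 44 × 62 mm.
Off by 4 mm total — nearest standard size.

B9 (44 × 62 mm)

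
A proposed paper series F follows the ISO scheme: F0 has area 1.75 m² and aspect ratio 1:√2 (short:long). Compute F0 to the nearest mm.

1112 × 1573 mm

Let the short side be w mm. Then w · w√2 = 1.75 m² = 1,750,000 mm².
w² = 1,750,000/√2, so w ≈ 1112.4 mm; long side = w√2 ≈ 1573.2 mm.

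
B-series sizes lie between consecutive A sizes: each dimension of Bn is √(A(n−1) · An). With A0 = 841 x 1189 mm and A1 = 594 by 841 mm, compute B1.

Short side: √(841 · 594) = √499554 ≈ 706.8 → 707 mm
Long side: √(1189 · 841) = √999949 ≈ 1000.0 → 1000 mm

707 × 1000 mm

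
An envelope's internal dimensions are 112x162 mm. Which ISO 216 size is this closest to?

C6 (114 × 162 mm)

Aspect ratio 162/112 ≈ 1.446 (ISO target is √2 ≈ 1.414).
In the C-series (envelope sizes, between A and B): C6 = 114 × 162 mm.
Off by 2 mm total — nearest standard size.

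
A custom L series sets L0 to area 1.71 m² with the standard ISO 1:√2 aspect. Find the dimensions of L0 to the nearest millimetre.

Let the short side be w mm. Then w · w√2 = 1.71 m² = 1,710,000 mm².
w² = 1,710,000/√2, so w ≈ 1099.6 mm; long side = w√2 ≈ 1555.1 mm.

1100 × 1555 mm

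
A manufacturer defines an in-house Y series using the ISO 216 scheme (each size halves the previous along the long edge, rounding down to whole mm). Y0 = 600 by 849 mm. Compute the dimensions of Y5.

Y1: ⌊849/2⌋ × 600 = 424 × 600 mm
Y2: ⌊600/2⌋ × 424 = 300 × 424 mm
Y3: ⌊424/2⌋ × 300 = 212 × 300 mm
Y4: ⌊300/2⌋ × 212 = 150 × 212 mm
Y5: ⌊212/2⌋ × 150 = 106 × 150 mm

106 × 150 mm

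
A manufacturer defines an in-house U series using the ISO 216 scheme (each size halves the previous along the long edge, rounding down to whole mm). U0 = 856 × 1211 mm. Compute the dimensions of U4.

214 × 302 mm

U1: ⌊1211/2⌋ × 856 = 605 × 856 mm
U2: ⌊856/2⌋ × 605 = 428 × 605 mm
U3: ⌊605/2⌋ × 428 = 302 × 428 mm
U4: ⌊428/2⌋ × 302 = 214 × 302 mm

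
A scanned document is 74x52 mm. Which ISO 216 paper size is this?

Aspect ratio 74/52 ≈ 1.423 — close to the ISO √2 ≈ 1.414.
In the A-series (A0 area = 1 m²): A8 = 52 × 74 mm.

A8 (52 × 74 mm)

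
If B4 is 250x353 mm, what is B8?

62 × 88 mm

B5: ⌊353/2⌋ × 250 = 176 × 250 mm
B6: ⌊250/2⌋ × 176 = 125 × 176 mm
B7: ⌊176/2⌋ × 125 = 88 × 125 mm
B8: ⌊125/2⌋ × 88 = 62 × 88 mm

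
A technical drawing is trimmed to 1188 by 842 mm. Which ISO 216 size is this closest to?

Aspect ratio 1188/842 ≈ 1.411 — close to the ISO √2 ≈ 1.414.
In the A-series (A0 area = 1 m²): A0 = 841 × 1189 mm.
Off by 2 mm total — nearest standard size.

A0 (841 × 1189 mm)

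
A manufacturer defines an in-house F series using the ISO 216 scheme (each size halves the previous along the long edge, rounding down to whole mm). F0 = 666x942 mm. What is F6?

83 × 117 mm

F1: ⌊942/2⌋ × 666 = 471 × 666 mm
F2: ⌊666/2⌋ × 471 = 333 × 471 mm
F3: ⌊471/2⌋ × 333 = 235 × 333 mm
F4: ⌊333/2⌋ × 235 = 166 × 235 mm
F5: ⌊235/2⌋ × 166 = 117 × 166 mm
F6: ⌊166/2⌋ × 117 = 83 × 117 mm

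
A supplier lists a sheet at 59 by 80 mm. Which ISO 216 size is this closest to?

Aspect ratio 80/59 ≈ 1.356 (ISO target is √2 ≈ 1.414).
In the C-series (envelope sizes, between A and B): C8 = 57 × 81 mm.
Off by 3 mm total — nearest standard size.

C8 (57 × 81 mm)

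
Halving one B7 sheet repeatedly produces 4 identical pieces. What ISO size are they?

B9

4 = 2^2, so 2 halving steps.
B7 → B8 → … → B9 after 2 steps.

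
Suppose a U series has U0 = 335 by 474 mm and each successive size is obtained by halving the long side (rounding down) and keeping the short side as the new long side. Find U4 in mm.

U1: ⌊474/2⌋ × 335 = 237 × 335 mm
U2: ⌊335/2⌋ × 237 = 167 × 237 mm
U3: ⌊237/2⌋ × 167 = 118 × 167 mm
U4: ⌊167/2⌋ × 118 = 83 × 118 mm

83 × 118 mm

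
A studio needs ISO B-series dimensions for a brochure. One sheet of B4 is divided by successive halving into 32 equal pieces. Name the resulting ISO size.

B9

32 = 2^5, so 5 halving steps.
B4 → B5 → … → B9 after 5 steps.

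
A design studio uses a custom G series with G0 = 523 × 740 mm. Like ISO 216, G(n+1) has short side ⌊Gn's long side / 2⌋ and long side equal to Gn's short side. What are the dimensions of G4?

130 × 185 mm

G1: ⌊740/2⌋ × 523 = 370 × 523 mm
G2: ⌊523/2⌋ × 370 = 261 × 370 mm
G3: ⌊370/2⌋ × 261 = 185 × 261 mm
G4: ⌊261/2⌋ × 185 = 130 × 185 mm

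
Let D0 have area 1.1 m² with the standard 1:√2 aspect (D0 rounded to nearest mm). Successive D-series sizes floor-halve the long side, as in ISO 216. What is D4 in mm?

220 × 311 mm

Let D0's short side be w mm. w · w√2 = 1.1 m² = 1,100,000 mm², so w ≈ 881.9 mm and w√2 ≈ 1247.3 mm → D0 = 882 × 1247 mm.
D1: ⌊1247/2⌋ × 882 = 623 × 882 mm
D2: ⌊882/2⌋ × 623 = 441 × 623 mm
D3: ⌊623/2⌋ × 441 = 311 × 441 mm
D4: ⌊441/2⌋ × 311 = 220 × 311 mm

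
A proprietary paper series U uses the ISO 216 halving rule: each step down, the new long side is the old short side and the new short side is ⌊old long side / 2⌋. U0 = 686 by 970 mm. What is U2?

U1: ⌊970/2⌋ × 686 = 485 × 686 mm
U2: ⌊686/2⌋ × 485 = 343 × 485 mm

343 × 485 mm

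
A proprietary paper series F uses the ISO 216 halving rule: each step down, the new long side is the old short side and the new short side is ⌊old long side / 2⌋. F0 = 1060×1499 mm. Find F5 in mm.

F1: ⌊1499/2⌋ × 1060 = 749 × 1060 mm
F2: ⌊1060/2⌋ × 749 = 530 × 749 mm
F3: ⌊749/2⌋ × 530 = 374 × 530 mm
F4: ⌊530/2⌋ × 374 = 265 × 374 mm
F5: ⌊374/2⌋ × 265 = 187 × 265 mm

187 × 265 mm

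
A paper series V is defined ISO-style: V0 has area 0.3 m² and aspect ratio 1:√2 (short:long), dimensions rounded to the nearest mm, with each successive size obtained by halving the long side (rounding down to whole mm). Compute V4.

Let V0's short side be w mm. w · w√2 = 0.3 m² = 300,000 mm², so w ≈ 460.6 mm and w√2 ≈ 651.4 mm → V0 = 461 × 651 mm.
V1: ⌊651/2⌋ × 461 = 325 × 461 mm
V2: ⌊461/2⌋ × 325 = 230 × 325 mm
V3: ⌊325/2⌋ × 230 = 162 × 230 mm
V4: ⌊230/2⌋ × 162 = 115 × 162 mm

115 × 162 mm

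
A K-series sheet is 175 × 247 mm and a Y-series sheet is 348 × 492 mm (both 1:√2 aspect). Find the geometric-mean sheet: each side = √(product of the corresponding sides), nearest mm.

247 × 349 mm

Short side: √(175 · 348) = √60900 ≈ 246.8 → 247 mm
Long side: √(247 · 492) = √121524 ≈ 348.6 → 349 mm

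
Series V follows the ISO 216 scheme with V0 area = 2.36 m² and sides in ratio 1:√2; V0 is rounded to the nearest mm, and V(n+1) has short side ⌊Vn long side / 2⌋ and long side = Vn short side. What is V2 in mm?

646 × 913 mm

Let V0's short side be w mm. w · w√2 = 2.36 m² = 2,360,000 mm², so w ≈ 1291.8 mm and w√2 ≈ 1826.9 mm → V0 = 1292 × 1827 mm.
V1: ⌊1827/2⌋ × 1292 = 913 × 1292 mm
V2: ⌊1292/2⌋ × 913 = 646 × 913 mm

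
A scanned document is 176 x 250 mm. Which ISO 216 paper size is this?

B5 (176 × 250 mm)

Aspect ratio 250/176 ≈ 1.420 — close to the ISO √2 ≈ 1.414.
In the B-series (B0 = 1000 × 1414 mm): B5 = 176 × 250 mm.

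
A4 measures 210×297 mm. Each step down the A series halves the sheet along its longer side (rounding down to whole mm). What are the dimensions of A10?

26 × 37 mm

A5: ⌊297/2⌋ × 210 = 148 × 210 mm
A6: ⌊210/2⌋ × 148 = 105 × 148 mm
A7: ⌊148/2⌋ × 105 = 74 × 105 mm
A8: ⌊105/2⌋ × 74 = 52 × 74 mm
A9: ⌊74/2⌋ × 52 = 37 × 52 mm
A10: ⌊52/2⌋ × 37 = 26 × 37 mm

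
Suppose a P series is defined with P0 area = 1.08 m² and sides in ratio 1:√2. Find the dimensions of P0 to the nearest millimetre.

874 × 1236 mm

Let the short side be w mm. Then w · w√2 = 1.08 m² = 1,080,000 mm².
w² = 1,080,000/√2, so w ≈ 873.9 mm; long side = w√2 ≈ 1235.9 mm.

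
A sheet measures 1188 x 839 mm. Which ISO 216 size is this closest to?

A0 (841 × 1189 mm)

Aspect ratio 1188/839 ≈ 1.416 — close to the ISO √2 ≈ 1.414.
In the A-series (A0 area = 1 m²): A0 = 841 × 1189 mm.
Off by 3 mm total — nearest standard size.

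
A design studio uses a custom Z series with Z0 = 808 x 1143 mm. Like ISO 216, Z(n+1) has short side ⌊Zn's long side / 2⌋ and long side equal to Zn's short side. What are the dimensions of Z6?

101 × 142 mm

Z1: ⌊1143/2⌋ × 808 = 571 × 808 mm
Z2: ⌊808/2⌋ × 571 = 404 × 571 mm
Z3: ⌊571/2⌋ × 404 = 285 × 404 mm
Z4: ⌊404/2⌋ × 285 = 202 × 285 mm
Z5: ⌊285/2⌋ × 202 = 142 × 202 mm
Z6: ⌊202/2⌋ × 142 = 101 × 142 mm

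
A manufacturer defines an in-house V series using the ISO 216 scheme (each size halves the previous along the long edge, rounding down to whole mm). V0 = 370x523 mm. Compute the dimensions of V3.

130 × 185 mm

V1: ⌊523/2⌋ × 370 = 261 × 370 mm
V2: ⌊370/2⌋ × 261 = 185 × 261 mm
V3: ⌊261/2⌋ × 185 = 130 × 185 mm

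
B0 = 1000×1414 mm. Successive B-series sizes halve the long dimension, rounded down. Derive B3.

B1: ⌊1414/2⌋ × 1000 = 707 × 1000 mm
B2: ⌊1000/2⌋ × 707 = 500 × 707 mm
B3: ⌊707/2⌋ × 500 = 353 × 500 mm

353 × 500 mm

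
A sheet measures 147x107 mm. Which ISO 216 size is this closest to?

A6 (105 × 148 mm)

Aspect ratio 147/107 ≈ 1.374 (ISO target is √2 ≈ 1.414).
In the A-series (A0 area = 1 m²): A6 = 105 × 148 mm.
Off by 3 mm total — nearest standard size.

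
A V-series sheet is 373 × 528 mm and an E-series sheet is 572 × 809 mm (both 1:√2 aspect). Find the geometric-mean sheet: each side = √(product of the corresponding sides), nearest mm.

462 × 654 mm

Short side: √(373 · 572) = √213356 ≈ 461.9 → 462 mm
Long side: √(528 · 809) = √427152 ≈ 653.6 → 654 mm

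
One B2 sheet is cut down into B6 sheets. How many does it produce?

16

B2 = 500 × 707 mm; B6 = 125 × 176 mm.
Each halving step doubles the count; 4 steps from B2 to B6.
2^4 = 16.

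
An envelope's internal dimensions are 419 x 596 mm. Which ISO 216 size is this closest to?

Aspect ratio 596/419 ≈ 1.422 — close to the ISO √2 ≈ 1.414.
In the A-series (A0 area = 1 m²): A2 = 420 × 594 mm.
Off by 3 mm total — nearest standard size.

A2 (420 × 594 mm)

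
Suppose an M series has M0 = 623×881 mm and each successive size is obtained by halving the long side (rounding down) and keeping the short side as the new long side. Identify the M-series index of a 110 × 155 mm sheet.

M0: 623 × 881 mm
M1: 440 × 623 mm
M2: 311 × 440 mm
M3: 220 × 311 mm
M4: 155 × 220 mm
M5: 110 × 155 mm
M6: 77 × 110 mm
→ matches M5.

M5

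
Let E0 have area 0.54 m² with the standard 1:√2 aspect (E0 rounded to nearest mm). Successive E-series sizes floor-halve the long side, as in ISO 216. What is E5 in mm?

109 × 154 mm

Let E0's short side be w mm. w · w√2 = 0.54 m² = 540,000 mm², so w ≈ 617.9 mm and w√2 ≈ 873.9 mm → E0 = 618 × 874 mm.
E1: ⌊874/2⌋ × 618 = 437 × 618 mm
E2: ⌊618/2⌋ × 437 = 309 × 437 mm
E3: ⌊437/2⌋ × 309 = 218 × 309 mm
E4: ⌊309/2⌋ × 218 = 154 × 218 mm
E5: ⌊218/2⌋ × 154 = 109 × 154 mm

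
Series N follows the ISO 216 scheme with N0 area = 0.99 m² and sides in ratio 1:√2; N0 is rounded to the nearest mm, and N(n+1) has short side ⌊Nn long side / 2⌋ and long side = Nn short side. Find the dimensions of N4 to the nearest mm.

209 × 295 mm

Let N0's short side be w mm. w · w√2 = 0.99 m² = 990,000 mm², so w ≈ 836.7 mm and w√2 ≈ 1183.2 mm → N0 = 837 × 1183 mm.
N1: ⌊1183/2⌋ × 837 = 591 × 837 mm
N2: ⌊837/2⌋ × 591 = 418 × 591 mm
N3: ⌊591/2⌋ × 418 = 295 × 418 mm
N4: ⌊418/2⌋ × 295 = 209 × 295 mm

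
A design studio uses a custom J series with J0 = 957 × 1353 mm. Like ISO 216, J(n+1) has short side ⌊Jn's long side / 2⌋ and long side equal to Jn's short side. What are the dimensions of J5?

169 × 239 mm

J1 = 676 × 957 mm (from J0 by 1 halving).
J2: ⌊957/2⌋ × 676 = 478 × 676 mm
J3: ⌊676/2⌋ × 478 = 338 × 478 mm
J4: ⌊478/2⌋ × 338 = 239 × 338 mm
J5: ⌊338/2⌋ × 239 = 169 × 239 mm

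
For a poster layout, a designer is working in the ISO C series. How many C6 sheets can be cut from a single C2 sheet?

16

C2 = 458 × 648 mm; C6 = 114 × 162 mm.
Each halving step doubles the count; 4 steps from C2 to C6.
2^4 = 16.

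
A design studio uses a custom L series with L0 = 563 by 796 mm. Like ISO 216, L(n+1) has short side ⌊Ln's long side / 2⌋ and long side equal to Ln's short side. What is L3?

199 × 281 mm

L1: ⌊796/2⌋ × 563 = 398 × 563 mm
L2: ⌊563/2⌋ × 398 = 281 × 398 mm
L3: ⌊398/2⌋ × 281 = 199 × 281 mm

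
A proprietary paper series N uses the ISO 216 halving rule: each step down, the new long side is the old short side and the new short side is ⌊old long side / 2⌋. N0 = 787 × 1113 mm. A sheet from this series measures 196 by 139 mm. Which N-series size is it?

N0: 787 × 1113 mm
N1: 556 × 787 mm
N2: 393 × 556 mm
N3: 278 × 393 mm
N4: 196 × 278 mm
N5: 139 × 196 mm
N6: 98 × 139 mm
→ matches N5.

N5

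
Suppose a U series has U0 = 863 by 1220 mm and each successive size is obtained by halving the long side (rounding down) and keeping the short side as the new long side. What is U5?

U1: ⌊1220/2⌋ × 863 = 610 × 863 mm
U2: ⌊863/2⌋ × 610 = 431 × 610 mm
U3: ⌊610/2⌋ × 431 = 305 × 431 mm
U4: ⌊431/2⌋ × 305 = 215 × 305 mm
U5: ⌊305/2⌋ × 215 = 152 × 215 mm

152 × 215 mm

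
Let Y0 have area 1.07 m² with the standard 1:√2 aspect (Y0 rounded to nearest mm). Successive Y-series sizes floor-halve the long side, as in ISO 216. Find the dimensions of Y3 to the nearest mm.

Let Y0's short side be w mm. w · w√2 = 1.07 m² = 1,070,000 mm², so w ≈ 869.8 mm and w√2 ≈ 1230.1 mm → Y0 = 870 × 1230 mm.
Y1: ⌊1230/2⌋ × 870 = 615 × 870 mm
Y2: ⌊870/2⌋ × 615 = 435 × 615 mm
Y3: ⌊615/2⌋ × 435 = 307 × 435 mm

307 × 435 mm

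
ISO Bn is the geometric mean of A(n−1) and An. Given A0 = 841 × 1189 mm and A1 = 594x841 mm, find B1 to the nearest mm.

Short side: √(841 · 594) = √499554 ≈ 706.8 → 707 mm
Long side: √(1189 · 841) = √999949 ≈ 1000.0 → 1000 mm

707 × 1000 mm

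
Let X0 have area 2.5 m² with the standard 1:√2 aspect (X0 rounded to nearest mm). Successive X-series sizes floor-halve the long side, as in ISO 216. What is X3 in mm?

Let X0's short side be w mm. w · w√2 = 2.5 m² = 2,500,000 mm², so w ≈ 1329.6 mm and w√2 ≈ 1880.3 mm → X0 = 1330 × 1880 mm.
X1: ⌊1880/2⌋ × 1330 = 940 × 1330 mm
X2: ⌊1330/2⌋ × 940 = 665 × 940 mm
X3: ⌊940/2⌋ × 665 = 470 × 665 mm

470 × 665 mm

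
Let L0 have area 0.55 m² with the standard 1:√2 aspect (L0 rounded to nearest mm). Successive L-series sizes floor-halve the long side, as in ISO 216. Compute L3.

Let L0's short side be w mm. w · w√2 = 0.55 m² = 550,000 mm², so w ≈ 623.6 mm and w√2 ≈ 881.9 mm → L0 = 624 × 882 mm.
L1: ⌊882/2⌋ × 624 = 441 × 624 mm
L2: ⌊624/2⌋ × 441 = 312 × 441 mm
L3: ⌊441/2⌋ × 312 = 220 × 312 mm

220 × 312 mm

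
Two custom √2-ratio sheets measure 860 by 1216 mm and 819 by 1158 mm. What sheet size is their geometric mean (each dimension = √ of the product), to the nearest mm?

839 × 1187 mm

Short side: √(860 · 819) = √704340 ≈ 839.2 → 839 mm
Long side: √(1216 · 1158) = √1408128 ≈ 1186.6 → 1187 mm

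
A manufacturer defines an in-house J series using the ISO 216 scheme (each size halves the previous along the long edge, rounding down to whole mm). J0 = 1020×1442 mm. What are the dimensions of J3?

J1: ⌊1442/2⌋ × 1020 = 721 × 1020 mm
J2: ⌊1020/2⌋ × 721 = 510 × 721 mm
J3: ⌊721/2⌋ × 510 = 360 × 510 mm

360 × 510 mm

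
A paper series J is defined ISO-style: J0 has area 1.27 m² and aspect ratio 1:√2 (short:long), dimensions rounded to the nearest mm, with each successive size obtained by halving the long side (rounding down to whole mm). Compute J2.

474 × 670 mm

Let J0's short side be w mm. w · w√2 = 1.27 m² = 1,270,000 mm², so w ≈ 947.6 mm and w√2 ≈ 1340.2 mm → J0 = 948 × 1340 mm.
J1: ⌊1340/2⌋ × 948 = 670 × 948 mm
J2: ⌊948/2⌋ × 670 = 474 × 670 mm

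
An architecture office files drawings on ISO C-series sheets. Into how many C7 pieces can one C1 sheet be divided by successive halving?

Each ISO step halves the sheet: 1 × C1 → 2 × C2 → 4 × C3 → 8 × C4 → …
From C1 to C7 is 6 halving steps: 2^6 = 64.

64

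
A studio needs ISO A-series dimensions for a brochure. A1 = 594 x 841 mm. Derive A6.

105 × 148 mm

A2: ⌊841/2⌋ × 594 = 420 × 594 mm
A3: ⌊594/2⌋ × 420 = 297 × 420 mm
A4: ⌊420/2⌋ × 297 = 210 × 297 mm
A5: ⌊297/2⌋ × 210 = 148 × 210 mm
A6: ⌊210/2⌋ × 148 = 105 × 148 mm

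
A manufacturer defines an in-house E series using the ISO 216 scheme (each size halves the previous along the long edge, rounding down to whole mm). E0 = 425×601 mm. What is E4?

106 × 150 mm

E1: ⌊601/2⌋ × 425 = 300 × 425 mm
E2: ⌊425/2⌋ × 300 = 212 × 300 mm
E3: ⌊300/2⌋ × 212 = 150 × 212 mm
E4: ⌊212/2⌋ × 150 = 106 × 150 mm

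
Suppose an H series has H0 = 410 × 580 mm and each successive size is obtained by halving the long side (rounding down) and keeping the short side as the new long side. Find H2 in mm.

205 × 290 mm

H1: ⌊580/2⌋ × 410 = 290 × 410 mm
H2: ⌊410/2⌋ × 290 = 205 × 290 mm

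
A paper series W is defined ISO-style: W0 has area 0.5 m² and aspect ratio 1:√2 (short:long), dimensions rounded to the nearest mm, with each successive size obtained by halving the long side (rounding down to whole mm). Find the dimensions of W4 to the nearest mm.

148 × 210 mm

Let W0's short side be w mm. w · w√2 = 0.5 m² = 500,000 mm², so w ≈ 594.6 mm and w√2 ≈ 840.9 mm → W0 = 595 × 841 mm.
W1: ⌊841/2⌋ × 595 = 420 × 595 mm
W2: ⌊595/2⌋ × 420 = 297 × 420 mm
W3: ⌊420/2⌋ × 297 = 210 × 297 mm
W4: ⌊297/2⌋ × 210 = 148 × 210 mm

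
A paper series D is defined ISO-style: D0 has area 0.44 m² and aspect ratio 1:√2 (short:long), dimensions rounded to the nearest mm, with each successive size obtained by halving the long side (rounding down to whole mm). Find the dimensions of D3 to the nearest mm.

197 × 279 mm

Let D0's short side be w mm. w · w√2 = 0.44 m² = 440,000 mm², so w ≈ 557.8 mm and w√2 ≈ 788.8 mm → D0 = 558 × 789 mm.
D1: ⌊789/2⌋ × 558 = 394 × 558 mm
D2: ⌊558/2⌋ × 394 = 279 × 394 mm
D3: ⌊394/2⌋ × 279 = 197 × 279 mm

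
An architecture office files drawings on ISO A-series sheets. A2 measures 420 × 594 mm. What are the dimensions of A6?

A3: ⌊594/2⌋ × 420 = 297 × 420 mm
A4: ⌊420/2⌋ × 297 = 210 × 297 mm
A5: ⌊297/2⌋ × 210 = 148 × 210 mm
A6: ⌊210/2⌋ × 148 = 105 × 148 mm

105 × 148 mm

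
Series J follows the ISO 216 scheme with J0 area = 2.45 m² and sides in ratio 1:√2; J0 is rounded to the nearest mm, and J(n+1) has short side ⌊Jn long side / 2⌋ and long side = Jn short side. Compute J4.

329 × 465 mm

Let J0's short side be w mm. w · w√2 = 2.45 m² = 2,450,000 mm², so w ≈ 1316.2 mm and w√2 ≈ 1861.4 mm → J0 = 1316 × 1861 mm.
J1: ⌊1861/2⌋ × 1316 = 930 × 1316 mm
J2: ⌊1316/2⌋ × 930 = 658 × 930 mm
J3: ⌊930/2⌋ × 658 = 465 × 658 mm
J4: ⌊658/2⌋ × 465 = 329 × 465 mm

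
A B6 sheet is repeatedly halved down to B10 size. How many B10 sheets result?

B6 = 125 × 176 mm; B10 = 31 × 44 mm.
Each halving step doubles the count; 4 steps from B6 to B10.
2^4 = 16.

16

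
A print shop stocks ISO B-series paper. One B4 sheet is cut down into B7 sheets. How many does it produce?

Each ISO step halves the sheet: 1 × B4 → 2 × B5 → 4 × B6 → 8 × B7
From B4 to B7 is 3 halving steps: 2^3 = 8.

8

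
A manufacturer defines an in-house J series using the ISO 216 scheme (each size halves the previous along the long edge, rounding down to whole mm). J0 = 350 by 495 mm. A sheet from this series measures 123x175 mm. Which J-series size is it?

J3

J0: 350 × 495 mm
J1: 247 × 350 mm
J2: 175 × 247 mm
J3: 123 × 175 mm
J4: 87 × 123 mm
→ matches J3.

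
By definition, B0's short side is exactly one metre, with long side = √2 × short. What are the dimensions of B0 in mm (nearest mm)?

Short side = 1000 mm; long side = 1000√2 ≈ 1414.2 mm.

1000 × 1414 mm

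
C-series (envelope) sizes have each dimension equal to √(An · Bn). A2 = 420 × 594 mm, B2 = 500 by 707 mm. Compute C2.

Short side: √(420 · 500) = √210000 ≈ 458.3 → 458 mm
Long side: √(594 · 707) = √419958 ≈ 648.0 → 648 mm

458 × 648 mm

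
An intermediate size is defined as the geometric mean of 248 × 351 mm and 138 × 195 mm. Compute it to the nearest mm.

Short side: √(248 · 138) = √34224 ≈ 185.0 → 185 mm
Long side: √(351 · 195) = √68445 ≈ 261.6 → 262 mm

185 × 262 mm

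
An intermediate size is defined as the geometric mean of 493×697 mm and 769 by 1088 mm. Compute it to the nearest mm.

616 × 871 mm

Short side: √(493 · 769) = √379117 ≈ 615.7 → 616 mm
Long side: √(697 · 1088) = √758336 ≈ 870.8 → 871 mm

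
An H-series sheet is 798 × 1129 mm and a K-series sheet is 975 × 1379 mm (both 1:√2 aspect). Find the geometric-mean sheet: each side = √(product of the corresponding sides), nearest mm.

Short side: √(798 · 975) = √778050 ≈ 882.1 → 882 mm
Long side: √(1129 · 1379) = √1556891 ≈ 1247.8 → 1248 mm

882 × 1248 mm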